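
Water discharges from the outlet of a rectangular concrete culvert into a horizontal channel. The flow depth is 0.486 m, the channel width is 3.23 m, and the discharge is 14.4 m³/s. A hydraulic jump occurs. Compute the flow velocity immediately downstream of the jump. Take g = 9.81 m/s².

V₂ = 1.68 m/s

q = Q/b = 14.4/3.23 = 4.46 m²/s; V₁ = q/y₁ = 9.17 m/s. Fr₁ = V₁/√(g·y₁) = 4.20.
From the momentum equation for a rectangular channel, y₂/y₁ = ½[√(1 + 8Fr₁²) − 1] = ½[√142.2 − 1] = 5.46.
y₂ = 5.46 × 0.486 = 2.65 m.
V₂ = q/y₂ = 4.46/2.65 = 1.68 m/s.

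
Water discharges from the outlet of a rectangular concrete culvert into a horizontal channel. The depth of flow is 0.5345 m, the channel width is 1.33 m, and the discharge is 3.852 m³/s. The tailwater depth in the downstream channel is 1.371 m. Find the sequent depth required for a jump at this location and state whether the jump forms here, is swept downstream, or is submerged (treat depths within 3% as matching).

q = Q/b = 3.852/1.33 = 2.896 m²/s; V₁ = q/y₁ = 5.419 m/s. Fr₁ = V₁/√(g·y₁) = 2.366.
By Bélanger, y₂/y₁ = ½[√(1 + 8Fr₁²) − 1] = ½[√45.797 − 1] = 2.884.
y₂ = 2.884 × 0.5345 = 1.541 m.
Tailwater y_tw = 1.371 m: y_tw < y₂, so the jump is swept downstream.

y₂ = 1.541 m; the jump is swept downstream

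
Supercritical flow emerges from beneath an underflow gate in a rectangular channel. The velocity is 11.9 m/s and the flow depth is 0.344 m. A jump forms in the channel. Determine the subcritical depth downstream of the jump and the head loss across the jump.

Fr₁ = V₁/√(g·y₁) = 11.9/√(9.81×0.344) = 6.48.
From the momentum equation for a rectangular channel, y₂/y₁ = ½[√(1 + 8Fr₁²) − 1] = ½[√336.7 − 1] = 8.67.
y₂ = 8.67 × 0.344 = 2.98 m.
Head loss: ΔE = (y₂ − y₁)³/(4y₁y₂) = (2.98 − 0.344)³/(4×0.344×2.98) = 18.4/4.11 = 4.48 m.

y₂ = 2.98 m; ΔE = 4.48 m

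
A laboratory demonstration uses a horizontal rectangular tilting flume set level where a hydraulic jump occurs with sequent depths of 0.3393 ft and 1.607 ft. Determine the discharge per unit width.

For a rectangular channel the momentum equation gives q² = ½·g·y₁·y₂·(y₁ + y₂) = ½×32.2×0.3393×1.607×1.946 = 17.09.
q = √17.09 = 4.133 ft²/s.

q = 4.133 ft²/s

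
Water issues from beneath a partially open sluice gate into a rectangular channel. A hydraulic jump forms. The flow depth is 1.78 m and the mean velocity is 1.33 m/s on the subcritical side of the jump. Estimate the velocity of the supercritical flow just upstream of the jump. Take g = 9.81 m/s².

V₁ = 7.70 m/s

Fr₂ = V₂/√(g·y₂) = 1.33/√(9.81×1.78) = 0.318.
Applying the sequent-depth relation in reverse, y₁/y₂ = ½[√(1 + 8Fr₂²) − 1] = ½[√1.810 − 1] = 0.173.
y₁ = 0.173 × 1.78 = 0.308 m.
V₁ = q/y₁ = 2.37/0.308 = 7.70 m/s.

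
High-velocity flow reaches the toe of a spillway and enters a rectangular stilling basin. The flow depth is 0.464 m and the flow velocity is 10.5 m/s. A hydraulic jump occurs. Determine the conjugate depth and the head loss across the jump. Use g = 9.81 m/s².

Fr₁ = V₁/√(g·y₁) = 10.5/√(9.81×0.464) = 4.92.
From the momentum equation for a rectangular channel, y₂/y₁ = ½[√(1 + 8Fr₁²) − 1] = ½[√194.8 − 1] = 6.48.
y₂ = 6.48 × 0.464 = 3.01 m.
Head loss: ΔE = (y₂ − y₁)³/(4y₁y₂) = (3.01 − 0.464)³/(4×0.464×3.01) = 16.4/5.58 = 2.94 m.

y₂ = 3.01 m; ΔE = 2.94 m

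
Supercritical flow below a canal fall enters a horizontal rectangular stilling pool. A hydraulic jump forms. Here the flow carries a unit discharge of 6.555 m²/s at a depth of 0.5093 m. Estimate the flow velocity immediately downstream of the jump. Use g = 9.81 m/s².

V₂ = 1.681 m/s

V₁ = q/y₁ = 6.555/0.5093 = 12.87 m/s. Fr₁ = V₁/√(g·y₁) = 12.87/√(9.81×0.5093) = 5.758.
From the momentum equation for a rectangular channel, y₂/y₁ = ½[√(1 + 8Fr₁²) − 1] = ½[√266.24 − 1] = 7.658.
y₂ = 7.658 × 0.5093 = 3.900 m.
V₂ = q/y₂ = 6.555/3.900 = 1.681 m/s.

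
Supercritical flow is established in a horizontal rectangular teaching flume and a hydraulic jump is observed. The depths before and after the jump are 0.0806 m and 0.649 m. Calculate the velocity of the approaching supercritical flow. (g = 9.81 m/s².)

For a rectangular channel the momentum equation gives q² = ½·g·y₁·y₂·(y₁ + y₂) = ½×9.81×0.0806×0.649×0.730 = 0.187.
q = √0.187 = 0.433 m²/s.
V₁ = q/y₁ = 0.433/0.0806 = 5.37 m/s.

V₁ = 5.37 m/s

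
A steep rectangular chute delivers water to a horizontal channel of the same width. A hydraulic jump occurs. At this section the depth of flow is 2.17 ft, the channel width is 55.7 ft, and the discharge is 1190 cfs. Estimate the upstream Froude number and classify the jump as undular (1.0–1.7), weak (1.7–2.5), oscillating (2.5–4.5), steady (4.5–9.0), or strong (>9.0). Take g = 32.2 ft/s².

Fr₁ = 1.18; undular jump

q = Q/b = 1190/55.7 = 21.4 ft²/s; V₁ = q/y₁ = 9.85 ft/s. Fr₁ = V₁/√(g·y₁) = 1.18.
Fr₁ = 1.18 lies in the undular range.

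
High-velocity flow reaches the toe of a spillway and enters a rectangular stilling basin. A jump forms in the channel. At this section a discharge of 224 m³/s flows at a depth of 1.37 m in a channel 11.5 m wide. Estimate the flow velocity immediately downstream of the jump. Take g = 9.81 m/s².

V₂ = 2.84 m/s

q = Q/b = 224/11.5 = 19.5 m²/s; V₁ = q/y₁ = 14.2 m/s. Fr₁ = V₁/√(g·y₁) = 3.88.
From the momentum equation for a rectangular channel, y₂/y₁ = ½[√(1 + 8Fr₁²) − 1] = ½[√121.3 − 1] = 5.01.
y₂ = 5.01 × 1.37 = 6.86 m.
V₂ = q/y₂ = 19.5/6.86 = 2.84 m/s.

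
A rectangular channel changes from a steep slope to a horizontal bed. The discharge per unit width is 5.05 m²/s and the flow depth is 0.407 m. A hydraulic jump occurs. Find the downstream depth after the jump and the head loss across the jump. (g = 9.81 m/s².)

y₂ = 3.38 m; ΔE = 4.76 m

V₁ = q/y₁ = 5.05/0.407 = 12.4 m/s. Fr₁ = V₁/√(g·y₁) = 12.4/√(9.81×0.407) = 6.21.
Bélanger equation: y₂/y₁ = ½[√(1 + 8Fr₁²) − 1] = ½[√309.5 − 1] = 8.30.
y₂ = 8.30 × 0.407 = 3.38 m.
V₂ = q/y₂ = 5.05/3.38 = 1.50 m/s. E₁ = y₁ + V₁²/2g = 8.25 m; E₂ = y₂ + V₂²/2g = 3.49 m. ΔE = E₁ − E₂ = 4.76 m.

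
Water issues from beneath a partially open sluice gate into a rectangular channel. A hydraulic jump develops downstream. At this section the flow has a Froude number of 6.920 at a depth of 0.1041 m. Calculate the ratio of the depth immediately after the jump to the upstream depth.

y₂/y₁ = 9.299

Fr₁ = 6.920 (given).
Conjugate-depth relation: y₂/y₁ = ½[√(1 + 8Fr₁²) − 1] = ½[√384.09 − 1] = 9.299.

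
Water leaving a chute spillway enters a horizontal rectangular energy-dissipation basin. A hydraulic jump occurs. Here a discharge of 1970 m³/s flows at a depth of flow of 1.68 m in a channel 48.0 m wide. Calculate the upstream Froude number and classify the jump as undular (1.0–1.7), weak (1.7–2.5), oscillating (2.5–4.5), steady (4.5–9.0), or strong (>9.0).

Fr₁ = 6.02; steady jump

q = Q/b = 1970/48.0 = 41.0 m²/s; V₁ = q/y₁ = 24.4 m/s. Fr₁ = V₁/√(g·y₁) = 6.02.
Fr₁ = 6.02 lies in the steady range.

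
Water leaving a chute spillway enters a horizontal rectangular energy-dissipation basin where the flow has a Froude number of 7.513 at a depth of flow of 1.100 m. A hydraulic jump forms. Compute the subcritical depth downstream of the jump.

Fr₁ = 7.513 (given).
Bélanger equation: y₂/y₁ = ½[√(1 + 8Fr₁²) − 1] = ½[√452.56 − 1] = 10.14.
y₂ = 10.14 × 1.100 = 11.15 m.

y₂ = 11.15 m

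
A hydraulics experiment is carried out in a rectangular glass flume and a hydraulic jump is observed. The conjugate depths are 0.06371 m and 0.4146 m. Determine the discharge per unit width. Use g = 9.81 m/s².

For a rectangular channel the momentum equation gives q² = ½·g·y₁·y₂·(y₁ + y₂) = ½×9.81×0.06371×0.4146×0.4783 = 0.06197.
q = √0.06197 = 0.2489 m²/s.

q = 0.2489 m²/s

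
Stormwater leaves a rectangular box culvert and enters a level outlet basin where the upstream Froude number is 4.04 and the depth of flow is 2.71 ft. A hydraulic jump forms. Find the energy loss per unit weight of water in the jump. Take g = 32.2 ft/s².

ΔE = 9.83 ft

Fr₁ = 4.04 (given).
Conjugate-depth relation: y₂/y₁ = ½[√(1 + 8Fr₁²) − 1] = ½[√131.6 − 1] = 5.24.
y₂ = 5.24 × 2.71 = 14.2 ft.
V₁ = Fr₁·√(g·y₁) = 4.04×√(32.2×2.71) = 37.7 ft/s; q = V₁·y₁ = 102 ft²/s. V₂ = q/y₂ = 102/14.2 = 7.21 ft/s. E₁ = y₁ + V₁²/2g = 24.8 ft; E₂ = y₂ + V₂²/2g = 15.0 ft. ΔE = E₁ − E₂ = 9.83 ft.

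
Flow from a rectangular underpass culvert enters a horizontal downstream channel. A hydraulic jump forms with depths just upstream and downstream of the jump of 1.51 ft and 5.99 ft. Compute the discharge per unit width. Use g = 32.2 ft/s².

q = 33.0 ft²/s

For a rectangular channel the momentum equation gives q² = ½·g·y₁·y₂·(y₁ + y₂) = ½×32.2×1.51×5.99×7.50 = 1092.
q = √1092 = 33.0 ft²/s.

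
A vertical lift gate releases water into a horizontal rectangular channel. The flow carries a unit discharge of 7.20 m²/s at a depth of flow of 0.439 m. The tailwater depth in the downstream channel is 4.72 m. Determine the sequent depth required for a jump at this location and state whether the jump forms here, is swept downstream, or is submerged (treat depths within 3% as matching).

V₁ = q/y₁ = 7.20/0.439 = 16.4 m/s. Fr₁ = V₁/√(g·y₁) = 16.4/√(9.81×0.439) = 7.90.
By Bélanger, y₂/y₁ = ½[√(1 + 8Fr₁²) − 1] = ½[√500.7 − 1] = 10.7.
y₂ = 10.7 × 0.439 = 4.69 m.
Tailwater y_tw = 4.72 m: y_tw ≈ y₂, so the jump forms here.

y₂ = 4.69 m; the jump forms here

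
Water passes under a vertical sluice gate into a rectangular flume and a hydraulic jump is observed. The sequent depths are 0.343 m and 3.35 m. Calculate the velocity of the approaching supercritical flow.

For a rectangular channel the momentum equation gives q² = ½·g·y₁·y₂·(y₁ + y₂) = ½×9.81×0.343×3.35×3.69 = 20.8.
q = √20.8 = 4.56 m²/s.
V₁ = q/y₁ = 4.56/0.343 = 13.3 m/s.

V₁ = 13.3 m/s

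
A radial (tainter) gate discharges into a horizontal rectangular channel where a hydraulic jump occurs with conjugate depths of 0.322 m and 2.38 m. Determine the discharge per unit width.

For a rectangular channel the momentum equation gives q² = ½·g·y₁·y₂·(y₁ + y₂) = ½×9.81×0.322×2.38×2.70 = 10.2.
q = √10.2 = 3.19 m²/s.

q = 3.19 m²/s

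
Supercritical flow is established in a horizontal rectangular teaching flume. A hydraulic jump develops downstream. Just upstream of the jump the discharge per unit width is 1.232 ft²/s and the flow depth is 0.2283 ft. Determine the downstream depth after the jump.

y₂ = 0.5385 ft

V₁ = q/y₁ = 1.232/0.2283 = 5.396 ft/s. Fr₁ = V₁/√(g·y₁) = 5.396/√(32.2×0.2283) = 1.990.
Bélanger equation: y₂/y₁ = ½[√(1 + 8Fr₁²) − 1] = ½[√32.691 − 1] = 2.359.
y₂ = 2.359 × 0.2283 = 0.5385 ft.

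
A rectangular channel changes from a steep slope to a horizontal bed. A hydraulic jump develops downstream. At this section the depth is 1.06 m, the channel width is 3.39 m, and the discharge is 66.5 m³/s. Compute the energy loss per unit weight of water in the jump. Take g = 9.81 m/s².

ΔE = 10.1 m

q = Q/b = 66.5/3.39 = 19.6 m²/s; V₁ = q/y₁ = 18.5 m/s. Fr₁ = V₁/√(g·y₁) = 5.74.
From the momentum equation for a rectangular channel, y₂/y₁ = ½[√(1 + 8Fr₁²) − 1] = ½[√264.5 − 1] = 7.63.
y₂ = 7.63 × 1.06 = 8.09 m.
V₂ = q/y₂ = 19.6/8.09 = 2.42 m/s. E₁ = y₁ + V₁²/2g = 18.5 m; E₂ = y₂ + V₂²/2g = 8.39 m. ΔE = E₁ − E₂ = 10.1 m.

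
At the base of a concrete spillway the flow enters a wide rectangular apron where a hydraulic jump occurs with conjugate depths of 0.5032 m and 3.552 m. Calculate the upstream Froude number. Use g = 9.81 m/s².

Fr₁ = 5.333

For a rectangular channel the momentum equation gives q² = ½·g·y₁·y₂·(y₁ + y₂) = ½×9.81×0.5032×3.552×4.055 = 35.55.
q = √35.55 = 5.963 m²/s.
V₁ = q/y₁ = 11.85 m/s; Fr₁ = V₁/√(g·y₁) = 5.333.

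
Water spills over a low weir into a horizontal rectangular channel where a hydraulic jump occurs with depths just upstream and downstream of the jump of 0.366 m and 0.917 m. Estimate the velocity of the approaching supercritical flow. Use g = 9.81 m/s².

V₁ = 3.97 m/s

For a rectangular channel the momentum equation gives q² = ½·g·y₁·y₂·(y₁ + y₂) = ½×9.81×0.366×0.917×1.28 = 2.11.
q = √2.11 = 1.45 m²/s.
V₁ = q/y₁ = 1.45/0.366 = 3.97 m/s.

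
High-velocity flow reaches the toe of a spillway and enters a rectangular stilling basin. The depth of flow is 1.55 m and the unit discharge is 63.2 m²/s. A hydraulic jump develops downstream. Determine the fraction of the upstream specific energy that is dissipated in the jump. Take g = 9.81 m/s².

ΔE/E₁ = 0.738 (73.8%)

V₁ = q/y₁ = 63.2/1.55 = 40.8 m/s. Fr₁ = V₁/√(g·y₁) = 40.8/√(9.81×1.55) = 10.5.
Sequent-depth ratio: y₂/y₁ = ½[√(1 + 8Fr₁²) − 1] = ½[√875.7 − 1] = 14.3.
y₂ = 14.3 × 1.55 = 22.2 m.
E₁ = y₁ + V₁²/2g = 86.3 m. ΔE = (y₂ − y₁)³/(4y₁y₂) = 63.7 m. ΔE/E₁ = 63.7/86.3 = 0.738.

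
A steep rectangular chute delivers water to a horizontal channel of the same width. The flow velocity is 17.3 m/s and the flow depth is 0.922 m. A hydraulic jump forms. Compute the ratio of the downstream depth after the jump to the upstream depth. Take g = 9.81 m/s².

Fr₁ = V₁/√(g·y₁) = 17.3/√(9.81×0.922) = 5.75.
Bélanger equation: y₂/y₁ = ½[√(1 + 8Fr₁²) − 1] = ½[√265.7 − 1] = 7.65.

y₂/y₁ = 7.65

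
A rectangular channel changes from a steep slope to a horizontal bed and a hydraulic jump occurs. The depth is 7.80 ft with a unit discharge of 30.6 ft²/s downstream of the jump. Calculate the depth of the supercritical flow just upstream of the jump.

V₂ = q/y₂ = 30.6/7.80 = 3.92 ft/s; Fr₂ = V₂/√(g·y₂) = 0.248.
Since the conjugate-depth ratio holds either way, y₁/y₂ = ½[√(1 + 8Fr₂²) − 1] = ½[√1.490 − 1] = 0.110.
y₁ = 0.110 × 7.80 = 0.861 ft.

y₁ = 0.861 ft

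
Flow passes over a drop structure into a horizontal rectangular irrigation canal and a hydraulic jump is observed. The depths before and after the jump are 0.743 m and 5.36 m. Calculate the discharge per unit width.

For a rectangular channel the momentum equation gives q² = ½·g·y₁·y₂·(y₁ + y₂) = ½×9.81×0.743×5.36×6.10 = 119.
q = √119 = 10.9 m²/s.

q = 10.9 m²/s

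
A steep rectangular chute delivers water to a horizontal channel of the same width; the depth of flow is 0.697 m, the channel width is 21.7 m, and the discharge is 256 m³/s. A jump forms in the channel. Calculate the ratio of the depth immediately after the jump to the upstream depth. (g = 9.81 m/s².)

q = Q/b = 256/21.7 = 11.8 m²/s; V₁ = q/y₁ = 16.9 m/s. Fr₁ = V₁/√(g·y₁) = 6.47.
From the momentum equation for a rectangular channel, y₂/y₁ = ½[√(1 + 8Fr₁²) − 1] = ½[√336.2 − 1] = 8.67.

y₂/y₁ = 8.67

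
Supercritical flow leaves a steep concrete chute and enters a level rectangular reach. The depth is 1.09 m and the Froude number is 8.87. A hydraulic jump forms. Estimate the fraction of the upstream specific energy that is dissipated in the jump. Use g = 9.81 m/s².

Fr₁ = 8.87 (given).
Sequent-depth ratio: y₂/y₁ = ½[√(1 + 8Fr₁²) − 1] = ½[√630.4 − 1] = 12.1.
y₂ = 12.1 × 1.09 = 13.1 m.
E₁ = y₁(1 + Fr₁²/2) = 1.09×(1 + 8.87²/2) = 44.0 m. ΔE = (y₂ − y₁)³/(4y₁y₂) = 30.5 m. ΔE/E₁ = 30.5/44.0 = 0.694.

ΔE/E₁ = 0.694 (69.4%)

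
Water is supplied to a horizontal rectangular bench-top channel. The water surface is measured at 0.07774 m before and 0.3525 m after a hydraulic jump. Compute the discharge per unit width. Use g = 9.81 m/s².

For a rectangular channel the momentum equation gives q² = ½·g·y₁·y₂·(y₁ + y₂) = ½×9.81×0.07774×0.3525×0.4302 = 0.05783.
q = √0.05783 = 0.2405 m²/s.

q = 0.2405 m²/s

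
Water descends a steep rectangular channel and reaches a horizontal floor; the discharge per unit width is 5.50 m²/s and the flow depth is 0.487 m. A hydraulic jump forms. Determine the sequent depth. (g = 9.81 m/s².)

V₁ = q/y₁ = 5.50/0.487 = 11.3 m/s. Fr₁ = V₁/√(g·y₁) = 11.3/√(9.81×0.487) = 5.17.
By Bélanger, y₂/y₁ = ½[√(1 + 8Fr₁²) − 1] = ½[√214.6 − 1] = 6.82.
y₂ = 6.82 × 0.487 = 3.32 m.

y₂ = 3.32 m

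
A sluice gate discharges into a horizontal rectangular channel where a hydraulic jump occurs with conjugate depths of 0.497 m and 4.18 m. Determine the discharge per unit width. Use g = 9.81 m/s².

For a rectangular channel the momentum equation gives q² = ½·g·y₁·y₂·(y₁ + y₂) = ½×9.81×0.497×4.18×4.68 = 47.7.
q = √47.7 = 6.90 m²/s.

q = 6.90 m²/s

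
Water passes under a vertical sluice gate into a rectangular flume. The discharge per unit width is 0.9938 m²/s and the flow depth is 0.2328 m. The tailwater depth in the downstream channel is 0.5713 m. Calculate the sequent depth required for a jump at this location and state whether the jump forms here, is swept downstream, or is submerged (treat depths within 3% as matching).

y₂ = 0.8209 m; the jump is swept downstream

V₁ = q/y₁ = 0.9938/0.2328 = 4.269 m/s. Fr₁ = V₁/√(g·y₁) = 4.269/√(9.81×0.2328) = 2.825.
Bélanger equation: y₂/y₁ = ½[√(1 + 8Fr₁²) − 1] = ½[√64.837 − 1] = 3.526.
y₂ = 3.526 × 0.2328 = 0.8209 m.
Tailwater y_tw = 0.5713 m: y_tw < y₂, so the jump is swept downstream.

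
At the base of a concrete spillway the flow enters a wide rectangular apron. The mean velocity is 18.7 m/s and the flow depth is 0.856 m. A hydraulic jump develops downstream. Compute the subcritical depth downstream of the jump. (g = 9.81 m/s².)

y₂ = 7.40 m

Fr₁ = V₁/√(g·y₁) = 18.7/√(9.81×0.856) = 6.45.
By Bélanger, y₂/y₁ = ½[√(1 + 8Fr₁²) − 1] = ½[√334.1 − 1] = 8.64.
y₂ = 8.64 × 0.856 = 7.40 m.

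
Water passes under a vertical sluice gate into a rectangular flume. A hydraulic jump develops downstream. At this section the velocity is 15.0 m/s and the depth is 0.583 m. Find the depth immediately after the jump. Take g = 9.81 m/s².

Fr₁ = V₁/√(g·y₁) = 15.0/√(9.81×0.583) = 6.27.
Bélanger equation: y₂/y₁ = ½[√(1 + 8Fr₁²) − 1] = ½[√315.7 − 1] = 8.38.
y₂ = 8.38 × 0.583 = 4.89 m.

y₂ = 4.89 m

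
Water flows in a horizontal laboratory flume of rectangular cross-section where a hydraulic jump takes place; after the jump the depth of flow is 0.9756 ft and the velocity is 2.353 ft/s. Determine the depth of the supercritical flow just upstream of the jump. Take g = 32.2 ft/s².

y₁ = 0.2695 ft

Fr₂ = V₂/√(g·y₂) = 2.353/√(32.2×0.9756) = 0.4198.
The Bélanger relation is symmetric: y₁/y₂ = ½[√(1 + 8Fr₂²) − 1] = ½[√2.4100 − 1] = 0.2762.
y₁ = 0.2762 × 0.9756 = 0.2695 ft.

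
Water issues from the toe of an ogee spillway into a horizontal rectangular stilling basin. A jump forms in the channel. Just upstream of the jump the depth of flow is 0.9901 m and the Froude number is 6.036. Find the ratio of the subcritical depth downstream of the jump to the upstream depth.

y₂/y₁ = 8.051

Fr₁ = 6.036 (given).
Conjugate-depth relation: y₂/y₁ = ½[√(1 + 8Fr₁²) − 1] = ½[√292.47 − 1] = 8.051.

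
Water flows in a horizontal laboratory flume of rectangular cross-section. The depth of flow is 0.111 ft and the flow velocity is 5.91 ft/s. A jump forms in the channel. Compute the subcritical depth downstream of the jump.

y₂ = 0.438 ft

Fr₁ = V₁/√(g·y₁) = 5.91/√(32.2×0.111) = 3.13.
Conjugate-depth relation: y₂/y₁ = ½[√(1 + 8Fr₁²) − 1] = ½[√79.18 − 1] = 3.95.
y₂ = 3.95 × 0.111 = 0.438 ft.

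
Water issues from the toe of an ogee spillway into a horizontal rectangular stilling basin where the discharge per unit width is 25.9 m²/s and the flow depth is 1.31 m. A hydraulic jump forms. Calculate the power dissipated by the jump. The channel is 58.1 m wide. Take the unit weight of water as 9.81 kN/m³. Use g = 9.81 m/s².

P = 166477 kW

V₁ = q/y₁ = 25.9/1.31 = 19.8 m/s. Fr₁ = V₁/√(g·y₁) = 19.8/√(9.81×1.31) = 5.52.
Sequent-depth ratio: y₂/y₁ = ½[√(1 + 8Fr₁²) − 1] = ½[√244.3 − 1] = 7.32.
y₂ = 7.32 × 1.31 = 9.58 m.
V₂ = q/y₂ = 25.9/9.58 = 2.70 m/s. E₁ = y₁ + V₁²/2g = 21.2 m; E₂ = y₂ + V₂²/2g = 9.96 m. ΔE = E₁ − E₂ = 11.3 m.
Q = q·b = 25.9 × 58.1 = 1505 m³/s. P = γ·Q·ΔE = 9.81 × 1505 × 11.3 = 166477 kW.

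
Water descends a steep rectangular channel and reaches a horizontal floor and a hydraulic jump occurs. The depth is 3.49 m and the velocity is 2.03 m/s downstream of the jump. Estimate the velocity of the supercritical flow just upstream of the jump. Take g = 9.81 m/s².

V₁ = 10.1 m/s

Fr₂ = V₂/√(g·y₂) = 2.03/√(9.81×3.49) = 0.347.
The Bélanger relation is symmetric: y₁/y₂ = ½[√(1 + 8Fr₂²) − 1] = ½[√1.963 − 1] = 0.201.
y₁ = 0.201 × 3.49 = 0.700 m.
V₁ = q/y₁ = 7.08/0.700 = 10.1 m/s.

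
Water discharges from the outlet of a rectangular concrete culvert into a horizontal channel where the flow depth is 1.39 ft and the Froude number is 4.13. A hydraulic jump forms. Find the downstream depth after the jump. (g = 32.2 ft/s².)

Fr₁ = 4.13 (given).
By Bélanger, y₂/y₁ = ½[√(1 + 8Fr₁²) − 1] = ½[√137.5 − 1] = 5.36.
y₂ = 5.36 × 1.39 = 7.45 ft.

y₂ = 7.45 ft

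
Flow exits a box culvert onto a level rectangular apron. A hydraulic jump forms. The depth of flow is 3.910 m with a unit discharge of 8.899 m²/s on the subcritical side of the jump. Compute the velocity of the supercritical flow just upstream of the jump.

V₂ = q/y₂ = 8.899/3.910 = 2.276 m/s; Fr₂ = V₂/√(g·y₂) = 0.3675.
From the momentum equation (using Fr₂), y₁/y₂ = ½[√(1 + 8Fr₂²) − 1] = ½[√2.0804 − 1] = 0.2212.
y₁ = 0.2212 × 3.910 = 0.8648 m.
V₁ = q/y₁ = 8.899/0.8648 = 10.29 m/s.

V₁ = 10.29 m/s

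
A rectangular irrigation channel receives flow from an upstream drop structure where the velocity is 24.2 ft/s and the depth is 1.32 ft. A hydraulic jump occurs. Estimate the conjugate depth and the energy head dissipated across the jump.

y₂ = 6.30 ft; ΔE = 3.71 ft

Fr₁ = V₁/√(g·y₁) = 24.2/√(32.2×1.32) = 3.71.
By Bélanger, y₂/y₁ = ½[√(1 + 8Fr₁²) − 1] = ½[√111.2 − 1] = 4.77.
y₂ = 4.77 × 1.32 = 6.30 ft.
q = V₁·y₁ = 24.2 × 1.32 = 31.9 ft²/s. V₂ = q/y₂ = 31.9/6.30 = 5.07 ft/s. E₁ = y₁ + V₁²/2g = 10.4 ft; E₂ = y₂ + V₂²/2g = 6.70 ft. ΔE = E₁ − E₂ = 3.71 ft.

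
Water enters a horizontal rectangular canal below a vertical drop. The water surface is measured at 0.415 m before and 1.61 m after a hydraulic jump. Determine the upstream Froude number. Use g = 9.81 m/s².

For a rectangular channel the momentum equation gives q² = ½·g·y₁·y₂·(y₁ + y₂) = ½×9.81×0.415×1.61×2.02 = 6.64.
q = √6.64 = 2.58 m²/s.
V₁ = q/y₁ = 6.21 m/s; Fr₁ = V₁/√(g·y₁) = 3.08.

Fr₁ = 3.08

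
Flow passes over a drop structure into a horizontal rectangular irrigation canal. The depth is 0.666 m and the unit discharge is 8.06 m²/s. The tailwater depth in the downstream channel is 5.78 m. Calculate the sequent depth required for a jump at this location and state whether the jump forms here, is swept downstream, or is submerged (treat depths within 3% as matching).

V₁ = q/y₁ = 8.06/0.666 = 12.1 m/s. Fr₁ = V₁/√(g·y₁) = 12.1/√(9.81×0.666) = 4.73.
Sequent-depth ratio: y₂/y₁ = ½[√(1 + 8Fr₁²) − 1] = ½[√180.3 − 1] = 6.21.
y₂ = 6.21 × 0.666 = 4.14 m.
Tailwater y_tw = 5.78 m: y_tw > y₂, so the jump is submerged.

y₂ = 4.14 m; the jump is submerged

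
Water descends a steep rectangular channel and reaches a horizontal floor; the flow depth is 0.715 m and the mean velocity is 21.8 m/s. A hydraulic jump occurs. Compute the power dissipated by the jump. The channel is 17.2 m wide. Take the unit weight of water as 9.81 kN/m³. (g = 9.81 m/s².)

Fr₁ = V₁/√(g·y₁) = 21.8/√(9.81×0.715) = 8.23.
Sequent-depth ratio: y₂/y₁ = ½[√(1 + 8Fr₁²) − 1] = ½[√543.0 − 1] = 11.2.
y₂ = 11.2 × 0.715 = 7.97 m.
q = V₁·y₁ = 21.8 × 0.715 = 15.6 m²/s. V₂ = q/y₂ = 15.6/7.97 = 1.95 m/s. E₁ = y₁ + V₁²/2g = 24.9 m; E₂ = y₂ + V₂²/2g = 8.17 m. ΔE = E₁ − E₂ = 16.8 m.
Q = q·b = 15.6 × 17.2 = 268 m³/s. P = γ·Q·ΔE = 9.81 × 268 × 16.8 = 44103 kW.

P = 44103 kW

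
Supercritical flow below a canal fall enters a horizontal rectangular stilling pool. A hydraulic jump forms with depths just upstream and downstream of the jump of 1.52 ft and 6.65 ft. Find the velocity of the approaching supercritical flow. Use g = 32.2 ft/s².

For a rectangular channel the momentum equation gives q² = ½·g·y₁·y₂·(y₁ + y₂) = ½×32.2×1.52×6.65×8.17 = 1330.
q = √1330 = 36.5 ft²/s.
V₁ = q/y₁ = 36.5/1.52 = 24.0 ft/s.

V₁ = 24.0 ft/s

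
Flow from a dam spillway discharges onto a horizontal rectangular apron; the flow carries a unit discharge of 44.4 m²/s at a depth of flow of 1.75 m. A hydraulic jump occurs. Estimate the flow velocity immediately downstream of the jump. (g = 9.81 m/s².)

V₂ = 3.10 m/s

V₁ = q/y₁ = 44.4/1.75 = 25.4 m/s. Fr₁ = V₁/√(g·y₁) = 25.4/√(9.81×1.75) = 6.12.
By Bélanger, y₂/y₁ = ½[√(1 + 8Fr₁²) − 1] = ½[√301.0 − 1] = 8.17.
y₂ = 8.17 × 1.75 = 14.3 m.
V₂ = q/y₂ = 44.4/14.3 = 3.10 m/s.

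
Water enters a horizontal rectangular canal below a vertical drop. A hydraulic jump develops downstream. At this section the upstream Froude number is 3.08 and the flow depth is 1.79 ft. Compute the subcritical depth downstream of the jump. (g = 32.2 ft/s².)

Fr₁ = 3.08 (given).
By Bélanger, y₂/y₁ = ½[√(1 + 8Fr₁²) − 1] = ½[√76.89 − 1] = 3.88.
y₂ = 3.88 × 1.79 = 6.95 ft.

y₂ = 6.95 ft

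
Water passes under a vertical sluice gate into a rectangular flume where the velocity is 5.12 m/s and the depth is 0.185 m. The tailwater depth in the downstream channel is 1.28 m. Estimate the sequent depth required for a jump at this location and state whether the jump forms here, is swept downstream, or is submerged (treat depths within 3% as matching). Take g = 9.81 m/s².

Fr₁ = V₁/√(g·y₁) = 5.12/√(9.81×0.185) = 3.80.
From the momentum equation for a rectangular channel, y₂/y₁ = ½[√(1 + 8Fr₁²) − 1] = ½[√116.6 − 1] = 4.90.
y₂ = 4.90 × 0.185 = 0.906 m.
Tailwater y_tw = 1.28 m: y_tw > y₂, so the jump is submerged.

y₂ = 0.906 m; the jump is submerged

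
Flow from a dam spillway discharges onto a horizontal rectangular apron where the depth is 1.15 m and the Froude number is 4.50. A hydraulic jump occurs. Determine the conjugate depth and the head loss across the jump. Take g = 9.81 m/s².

y₂ = 6.77 m; ΔE = 5.69 m

Fr₁ = 4.50 (given).
By Bélanger, y₂/y₁ = ½[√(1 + 8Fr₁²) − 1] = ½[√163.0 − 1] = 5.88.
y₂ = 5.88 × 1.15 = 6.77 m.
V₁ = Fr₁·√(g·y₁) = 4.50×√(9.81×1.15) = 15.1 m/s; q = V₁·y₁ = 17.4 m²/s. V₂ = q/y₂ = 17.4/6.77 = 2.57 m/s. E₁ = y₁ + V₁²/2g = 12.8 m; E₂ = y₂ + V₂²/2g = 7.10 m. ΔE = E₁ − E₂ = 5.69 m.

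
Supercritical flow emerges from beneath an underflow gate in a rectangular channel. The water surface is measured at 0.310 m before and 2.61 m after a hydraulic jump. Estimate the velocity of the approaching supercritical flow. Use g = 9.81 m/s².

For a rectangular channel the momentum equation gives q² = ½·g·y₁·y₂·(y₁ + y₂) = ½×9.81×0.310×2.61×2.92 = 11.6.
q = √11.6 = 3.40 m²/s.
V₁ = q/y₁ = 3.40/0.310 = 11.0 m/s.

V₁ = 11.0 m/s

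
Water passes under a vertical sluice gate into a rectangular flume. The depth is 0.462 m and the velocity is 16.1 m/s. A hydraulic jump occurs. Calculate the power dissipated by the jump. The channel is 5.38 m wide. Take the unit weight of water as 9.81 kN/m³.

Fr₁ = V₁/√(g·y₁) = 16.1/√(9.81×0.462) = 7.56.
Sequent-depth ratio: y₂/y₁ = ½[√(1 + 8Fr₁²) − 1] = ½[√458.5 − 1] = 10.2.
y₂ = 10.2 × 0.462 = 4.72 m.
q = V₁·y₁ = 16.1 × 0.462 = 7.44 m²/s. V₂ = q/y₂ = 7.44/4.72 = 1.58 m/s. E₁ = y₁ + V₁²/2g = 13.7 m; E₂ = y₂ + V₂²/2g = 4.84 m. ΔE = E₁ − E₂ = 8.83 m.
Q = q·b = 7.44 × 5.38 = 40.0 m³/s. P = γ·Q·ΔE = 9.81 × 40.0 × 8.83 = 3467 kW.

P = 3467 kW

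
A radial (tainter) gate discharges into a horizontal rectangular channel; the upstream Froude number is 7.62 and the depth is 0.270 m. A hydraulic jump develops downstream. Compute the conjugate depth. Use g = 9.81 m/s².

y₂ = 2.78 m

Fr₁ = 7.62 (given).
Conjugate-depth relation: y₂/y₁ = ½[√(1 + 8Fr₁²) − 1] = ½[√465.5 − 1] = 10.3.
y₂ = 10.3 × 0.270 = 2.78 m.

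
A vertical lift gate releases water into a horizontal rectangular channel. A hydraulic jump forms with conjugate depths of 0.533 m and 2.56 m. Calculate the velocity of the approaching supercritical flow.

For a rectangular channel the momentum equation gives q² = ½·g·y₁·y₂·(y₁ + y₂) = ½×9.81×0.533×2.56×3.09 = 20.7.
q = √20.7 = 4.55 m²/s.
V₁ = q/y₁ = 4.55/0.533 = 8.54 m/s.

V₁ = 8.54 m/s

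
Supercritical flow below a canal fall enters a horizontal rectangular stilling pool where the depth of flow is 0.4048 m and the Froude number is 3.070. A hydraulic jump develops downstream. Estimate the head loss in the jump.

Fr₁ = 3.070 (given).
Bélanger equation: y₂/y₁ = ½[√(1 + 8Fr₁²) − 1] = ½[√76.399 − 1] = 3.870.
y₂ = 3.870 × 0.4048 = 1.567 m.
V₁ = Fr₁·√(g·y₁) = 3.070×√(9.81×0.4048) = 6.118 m/s; q = V₁·y₁ = 2.476 m²/s. V₂ = q/y₂ = 2.476/1.567 = 1.581 m/s. E₁ = y₁ + V₁²/2g = 2.312 m; E₂ = y₂ + V₂²/2g = 1.694 m. ΔE = E₁ − E₂ = 0.6183 m.

ΔE = 0.6183 m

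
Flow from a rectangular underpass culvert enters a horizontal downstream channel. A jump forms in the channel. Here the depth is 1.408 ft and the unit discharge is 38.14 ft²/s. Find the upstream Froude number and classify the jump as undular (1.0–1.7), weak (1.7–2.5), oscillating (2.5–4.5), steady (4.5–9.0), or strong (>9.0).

V₁ = q/y₁ = 38.14/1.408 = 27.09 ft/s. Fr₁ = V₁/√(g·y₁) = 27.09/√(32.2×1.408) = 4.023.
Fr₁ = 4.023 lies in the oscillating range.

Fr₁ = 4.023; oscillating jump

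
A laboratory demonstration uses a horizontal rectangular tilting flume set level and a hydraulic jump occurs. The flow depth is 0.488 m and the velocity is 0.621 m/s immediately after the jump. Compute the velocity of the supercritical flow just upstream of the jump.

Fr₂ = V₂/√(g·y₂) = 0.621/√(9.81×0.488) = 0.284.
The Bélanger relation is symmetric: y₁/y₂ = ½[√(1 + 8Fr₂²) − 1] = ½[√1.644 − 1] = 0.141.
y₁ = 0.141 × 0.488 = 0.0689 m.
V₁ = q/y₁ = 0.303/0.0689 = 4.40 m/s.

V₁ = 4.40 m/s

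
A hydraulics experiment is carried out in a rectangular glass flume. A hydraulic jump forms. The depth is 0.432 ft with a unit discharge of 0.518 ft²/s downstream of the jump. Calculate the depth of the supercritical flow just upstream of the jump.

V₂ = q/y₂ = 0.518/0.432 = 1.20 ft/s; Fr₂ = V₂/√(g·y₂) = 0.321.
Since the conjugate-depth ratio holds either way, y₁/y₂ = ½[√(1 + 8Fr₂²) − 1] = ½[√1.827 − 1] = 0.176.
y₁ = 0.176 × 0.432 = 0.0760 ft.

y₁ = 0.0760 ft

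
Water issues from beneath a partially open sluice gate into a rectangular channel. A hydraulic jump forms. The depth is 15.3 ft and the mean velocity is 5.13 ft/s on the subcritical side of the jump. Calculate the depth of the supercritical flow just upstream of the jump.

Fr₂ = V₂/√(g·y₂) = 5.13/√(32.2×15.3) = 0.231.
Since the conjugate-depth ratio holds either way, y₁/y₂ = ½[√(1 + 8Fr₂²) − 1] = ½[√1.427 − 1] = 0.0974.
y₁ = 0.0974 × 15.3 = 1.49 ft.

y₁ = 1.49 ft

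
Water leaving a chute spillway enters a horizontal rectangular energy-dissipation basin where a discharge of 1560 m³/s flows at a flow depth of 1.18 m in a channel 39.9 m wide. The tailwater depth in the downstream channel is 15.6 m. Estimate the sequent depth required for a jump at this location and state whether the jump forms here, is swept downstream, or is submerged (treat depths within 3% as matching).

q = Q/b = 1560/39.9 = 39.1 m²/s; V₁ = q/y₁ = 33.1 m/s. Fr₁ = V₁/√(g·y₁) = 9.74.
Bélanger equation: y₂/y₁ = ½[√(1 + 8Fr₁²) − 1] = ½[√759.7 − 1] = 13.3.
y₂ = 13.3 × 1.18 = 15.7 m.
Tailwater y_tw = 15.6 m: y_tw ≈ y₂, so the jump forms here.

y₂ = 15.7 m; the jump forms here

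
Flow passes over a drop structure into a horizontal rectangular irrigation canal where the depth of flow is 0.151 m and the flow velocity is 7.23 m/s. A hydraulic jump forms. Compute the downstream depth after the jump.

y₂ = 1.20 m

Fr₁ = V₁/√(g·y₁) = 7.23/√(9.81×0.151) = 5.94.
Sequent-depth ratio: y₂/y₁ = ½[√(1 + 8Fr₁²) − 1] = ½[√283.3 − 1] = 7.92.
y₂ = 7.92 × 0.151 = 1.20 m.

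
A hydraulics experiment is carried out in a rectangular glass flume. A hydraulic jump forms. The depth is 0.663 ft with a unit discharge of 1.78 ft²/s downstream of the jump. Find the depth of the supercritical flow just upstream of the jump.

V₂ = q/y₂ = 1.78/0.663 = 2.68 ft/s; Fr₂ = V₂/√(g·y₂) = 0.581.
From the momentum equation (using Fr₂), y₁/y₂ = ½[√(1 + 8Fr₂²) − 1] = ½[√3.701 − 1] = 0.462.
y₁ = 0.462 × 0.663 = 0.306 ft.

y₁ = 0.306 ft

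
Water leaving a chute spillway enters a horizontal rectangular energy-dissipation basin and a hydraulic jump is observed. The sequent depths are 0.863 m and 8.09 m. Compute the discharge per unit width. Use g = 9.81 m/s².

For a rectangular channel the momentum equation gives q² = ½·g·y₁·y₂·(y₁ + y₂) = ½×9.81×0.863×8.09×8.95 = 307.
q = √307 = 17.5 m²/s.

q = 17.5 m²/s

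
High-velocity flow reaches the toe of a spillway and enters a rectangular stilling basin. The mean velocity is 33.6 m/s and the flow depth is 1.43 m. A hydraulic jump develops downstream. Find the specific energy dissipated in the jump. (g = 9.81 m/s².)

ΔE = 41.1 m

Fr₁ = V₁/√(g·y₁) = 33.6/√(9.81×1.43) = 8.97.
Bélanger equation: y₂/y₁ = ½[√(1 + 8Fr₁²) − 1] = ½[√644.8 − 1] = 12.2.
y₂ = 12.2 × 1.43 = 17.4 m.
q = V₁·y₁ = 33.6 × 1.43 = 48.0 m²/s. V₂ = q/y₂ = 48.0/17.4 = 2.75 m/s. E₁ = y₁ + V₁²/2g = 59.0 m; E₂ = y₂ + V₂²/2g = 17.8 m. ΔE = E₁ − E₂ = 41.1 m.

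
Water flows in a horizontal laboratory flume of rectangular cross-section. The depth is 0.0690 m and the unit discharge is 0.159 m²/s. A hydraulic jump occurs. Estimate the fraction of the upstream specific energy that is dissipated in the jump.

ΔE/E₁ = 0.225 (22.5%)

V₁ = q/y₁ = 0.159/0.0690 = 2.30 m/s. Fr₁ = V₁/√(g·y₁) = 2.30/√(9.81×0.0690) = 2.80.
By Bélanger, y₂/y₁ = ½[√(1 + 8Fr₁²) − 1] = ½[√63.76 − 1] = 3.49.
y₂ = 3.49 × 0.0690 = 0.241 m.
E₁ = y₁ + V₁²/2g = 0.340 m. ΔE = (y₂ − y₁)³/(4y₁y₂) = 0.0765 m. ΔE/E₁ = 0.0765/0.340 = 0.225.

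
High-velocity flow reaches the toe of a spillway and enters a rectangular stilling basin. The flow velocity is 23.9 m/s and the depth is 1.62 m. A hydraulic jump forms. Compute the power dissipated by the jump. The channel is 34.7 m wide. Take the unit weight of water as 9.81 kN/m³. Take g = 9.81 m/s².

Fr₁ = V₁/√(g·y₁) = 23.9/√(9.81×1.62) = 6.00.
Sequent-depth ratio: y₂/y₁ = ½[√(1 + 8Fr₁²) − 1] = ½[√288.5 − 1] = 7.99.
y₂ = 7.99 × 1.62 = 12.9 m.
q = V₁·y₁ = 23.9 × 1.62 = 38.7 m²/s. V₂ = q/y₂ = 38.7/12.9 = 2.99 m/s. E₁ = y₁ + V₁²/2g = 30.7 m; E₂ = y₂ + V₂²/2g = 13.4 m. ΔE = E₁ − E₂ = 17.3 m.
Q = q·b = 38.7 × 34.7 = 1344 m³/s. P = γ·Q·ΔE = 9.81 × 1344 × 17.3 = 228393 kW.

P = 228393 kW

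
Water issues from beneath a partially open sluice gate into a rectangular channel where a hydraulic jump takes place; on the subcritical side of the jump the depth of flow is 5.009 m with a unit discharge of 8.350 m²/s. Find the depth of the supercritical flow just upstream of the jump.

y₁ = 0.5138 m

V₂ = q/y₂ = 8.350/5.009 = 1.667 m/s; Fr₂ = V₂/√(g·y₂) = 0.2378.
The Bélanger relation is symmetric: y₁/y₂ = ½[√(1 + 8Fr₂²) − 1] = ½[√1.4524 − 1] = 0.1026.
y₁ = 0.1026 × 5.009 = 0.5138 m.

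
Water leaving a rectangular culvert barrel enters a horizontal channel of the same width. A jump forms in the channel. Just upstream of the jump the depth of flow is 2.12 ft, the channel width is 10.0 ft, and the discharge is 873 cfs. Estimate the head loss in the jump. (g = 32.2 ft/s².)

q = Q/b = 873/10.0 = 87.3 ft²/s; V₁ = q/y₁ = 41.2 ft/s. Fr₁ = V₁/√(g·y₁) = 4.98.
Conjugate-depth relation: y₂/y₁ = ½[√(1 + 8Fr₁²) − 1] = ½[√199.7 − 1] = 6.57.
y₂ = 6.57 × 2.12 = 13.9 ft.
V₂ = q/y₂ = 87.3/13.9 = 6.27 ft/s. E₁ = y₁ + V₁²/2g = 28.5 ft; E₂ = y₂ + V₂²/2g = 14.5 ft. ΔE = E₁ − E₂ = 13.9 ft.

ΔE = 13.9 ft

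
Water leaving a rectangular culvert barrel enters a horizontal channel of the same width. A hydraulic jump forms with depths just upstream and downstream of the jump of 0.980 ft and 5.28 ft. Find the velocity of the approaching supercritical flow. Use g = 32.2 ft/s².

V₁ = 23.3 ft/s

For a rectangular channel the momentum equation gives q² = ½·g·y₁·y₂·(y₁ + y₂) = ½×32.2×0.980×5.28×6.26 = 522.
q = √522 = 22.8 ft²/s.
V₁ = q/y₁ = 22.8/0.980 = 23.3 ft/s.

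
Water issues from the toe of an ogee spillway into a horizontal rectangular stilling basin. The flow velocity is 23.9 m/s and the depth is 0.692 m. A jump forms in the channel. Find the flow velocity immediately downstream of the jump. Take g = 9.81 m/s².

Fr₁ = V₁/√(g·y₁) = 23.9/√(9.81×0.692) = 9.17.
From the momentum equation for a rectangular channel, y₂/y₁ = ½[√(1 + 8Fr₁²) − 1] = ½[√674.1 − 1] = 12.5.
y₂ = 12.5 × 0.692 = 8.64 m.
q = V₁·y₁ = 23.9 × 0.692 = 16.5 m²/s.
V₂ = q/y₂ = 16.5/8.64 = 1.91 m/s.

V₂ = 1.91 m/s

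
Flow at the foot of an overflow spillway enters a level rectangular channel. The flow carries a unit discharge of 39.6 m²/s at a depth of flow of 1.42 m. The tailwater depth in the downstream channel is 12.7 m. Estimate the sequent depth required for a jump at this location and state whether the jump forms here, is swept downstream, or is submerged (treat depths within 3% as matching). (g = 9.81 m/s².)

V₁ = q/y₁ = 39.6/1.42 = 27.9 m/s. Fr₁ = V₁/√(g·y₁) = 27.9/√(9.81×1.42) = 7.47.
By Bélanger, y₂/y₁ = ½[√(1 + 8Fr₁²) − 1] = ½[√447.6 − 1] = 10.1.
y₂ = 10.1 × 1.42 = 14.3 m.
Tailwater y_tw = 12.7 m: y_tw < y₂, so the jump is swept downstream.

y₂ = 14.3 m; the jump is swept downstream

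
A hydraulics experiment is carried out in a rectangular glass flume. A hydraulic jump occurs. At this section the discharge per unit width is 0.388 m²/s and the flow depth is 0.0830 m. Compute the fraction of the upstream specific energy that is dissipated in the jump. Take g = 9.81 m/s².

ΔE/E₁ = 0.506 (50.6%)

V₁ = q/y₁ = 0.388/0.0830 = 4.67 m/s. Fr₁ = V₁/√(g·y₁) = 4.67/√(9.81×0.0830) = 5.18.
Conjugate-depth relation: y₂/y₁ = ½[√(1 + 8Fr₁²) − 1] = ½[√215.7 − 1] = 6.84.
y₂ = 6.84 × 0.0830 = 0.568 m.
E₁ = y₁ + V₁²/2g = 1.20 m. ΔE = (y₂ − y₁)³/(4y₁y₂) = 0.605 m. ΔE/E₁ = 0.605/1.20 = 0.506.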